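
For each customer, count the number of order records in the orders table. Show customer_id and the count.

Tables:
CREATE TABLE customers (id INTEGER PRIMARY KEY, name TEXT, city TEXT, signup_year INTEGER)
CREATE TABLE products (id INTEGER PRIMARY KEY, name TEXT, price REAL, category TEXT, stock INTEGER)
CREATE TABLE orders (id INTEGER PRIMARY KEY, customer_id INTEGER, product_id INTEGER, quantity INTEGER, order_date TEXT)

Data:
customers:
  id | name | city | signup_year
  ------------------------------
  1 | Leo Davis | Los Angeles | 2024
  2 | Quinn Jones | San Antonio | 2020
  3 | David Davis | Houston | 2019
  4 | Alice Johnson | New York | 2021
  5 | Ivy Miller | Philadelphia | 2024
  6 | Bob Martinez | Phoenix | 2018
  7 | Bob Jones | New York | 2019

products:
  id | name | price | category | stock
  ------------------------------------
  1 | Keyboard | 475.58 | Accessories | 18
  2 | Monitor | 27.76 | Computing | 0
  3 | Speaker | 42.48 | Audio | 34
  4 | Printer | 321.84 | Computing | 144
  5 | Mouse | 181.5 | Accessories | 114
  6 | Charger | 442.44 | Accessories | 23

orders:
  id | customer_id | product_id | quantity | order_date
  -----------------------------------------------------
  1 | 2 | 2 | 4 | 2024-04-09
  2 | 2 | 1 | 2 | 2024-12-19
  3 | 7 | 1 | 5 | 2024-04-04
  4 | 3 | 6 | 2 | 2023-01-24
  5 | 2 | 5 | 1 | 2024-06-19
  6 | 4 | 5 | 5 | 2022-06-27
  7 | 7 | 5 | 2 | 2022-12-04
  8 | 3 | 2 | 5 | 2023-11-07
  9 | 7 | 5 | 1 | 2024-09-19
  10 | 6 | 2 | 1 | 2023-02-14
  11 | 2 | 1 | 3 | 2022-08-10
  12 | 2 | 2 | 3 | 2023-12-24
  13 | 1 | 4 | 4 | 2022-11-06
SELECT customer_id, COUNT(*) AS order_count FROM orders GROUP BY customer_id

Execution result:
customer_id | order_count
1 | 1
2 | 5
3 | 2
4 | 1
6 | 1
7 | 3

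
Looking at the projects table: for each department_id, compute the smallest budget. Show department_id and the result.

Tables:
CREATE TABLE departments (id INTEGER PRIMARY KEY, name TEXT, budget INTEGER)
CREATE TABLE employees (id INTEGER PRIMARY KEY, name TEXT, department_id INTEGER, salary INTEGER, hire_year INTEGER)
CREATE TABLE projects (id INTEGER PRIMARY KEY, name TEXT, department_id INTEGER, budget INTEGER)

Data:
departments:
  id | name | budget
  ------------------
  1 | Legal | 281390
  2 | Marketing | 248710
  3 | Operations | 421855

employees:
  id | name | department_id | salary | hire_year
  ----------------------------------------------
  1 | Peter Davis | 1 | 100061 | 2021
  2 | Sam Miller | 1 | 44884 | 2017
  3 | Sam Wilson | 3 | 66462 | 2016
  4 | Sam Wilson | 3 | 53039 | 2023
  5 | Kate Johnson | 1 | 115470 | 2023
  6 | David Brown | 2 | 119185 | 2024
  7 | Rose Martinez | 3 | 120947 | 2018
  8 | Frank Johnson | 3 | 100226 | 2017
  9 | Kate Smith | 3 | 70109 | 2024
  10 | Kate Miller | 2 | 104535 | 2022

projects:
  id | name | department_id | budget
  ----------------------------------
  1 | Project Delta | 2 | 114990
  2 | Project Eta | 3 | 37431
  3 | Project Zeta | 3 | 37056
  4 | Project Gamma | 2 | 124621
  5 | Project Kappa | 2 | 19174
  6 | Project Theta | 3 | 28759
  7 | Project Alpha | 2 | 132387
SELECT department_id, MIN(budget) AS min_budget FROM projects GROUP BY department_id

Execution result:
department_id | min_budget
2 | 19174
3 | 28759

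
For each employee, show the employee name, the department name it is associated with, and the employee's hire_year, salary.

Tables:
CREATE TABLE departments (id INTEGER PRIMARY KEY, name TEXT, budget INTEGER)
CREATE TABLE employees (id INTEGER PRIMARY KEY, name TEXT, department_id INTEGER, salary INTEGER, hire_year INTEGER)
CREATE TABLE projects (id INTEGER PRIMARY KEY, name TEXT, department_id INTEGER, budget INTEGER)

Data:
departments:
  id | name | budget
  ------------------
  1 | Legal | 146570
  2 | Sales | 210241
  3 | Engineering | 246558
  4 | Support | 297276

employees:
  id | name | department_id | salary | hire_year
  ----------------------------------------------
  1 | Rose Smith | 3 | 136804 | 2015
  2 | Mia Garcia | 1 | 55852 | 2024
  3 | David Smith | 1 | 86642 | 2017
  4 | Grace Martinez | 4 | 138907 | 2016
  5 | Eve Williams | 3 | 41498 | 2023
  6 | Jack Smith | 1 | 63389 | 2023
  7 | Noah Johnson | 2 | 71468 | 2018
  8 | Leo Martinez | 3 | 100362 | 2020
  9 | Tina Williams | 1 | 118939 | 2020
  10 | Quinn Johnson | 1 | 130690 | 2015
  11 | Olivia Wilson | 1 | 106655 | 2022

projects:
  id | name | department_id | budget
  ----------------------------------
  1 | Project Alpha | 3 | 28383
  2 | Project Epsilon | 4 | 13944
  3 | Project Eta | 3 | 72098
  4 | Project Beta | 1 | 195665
SELECT c.name, p.name AS department, c.hire_year, c.salary FROM employees c JOIN departments p ON c.department_id = p.id

Execution result:
name | department | hire_year | salary
Rose Smith | Engineering | 2015 | 136804
Mia Garcia | Legal | 2024 | 55852
David Smith | Legal | 2017 | 86642
Grace Martinez | Support | 2016 | 138907
Eve Williams | Engineering | 2023 | 41498
Jack Smith | Legal | 2023 | 63389
Noah Johnson | Sales | 2018 | 71468
Leo Martinez | Engineering | 2020 | 100362
Tina Williams | Legal | 2020 | 118939
Quinn Johnson | Legal | 2015 | 130690
Olivia Wilson | Legal | 2022 | 106655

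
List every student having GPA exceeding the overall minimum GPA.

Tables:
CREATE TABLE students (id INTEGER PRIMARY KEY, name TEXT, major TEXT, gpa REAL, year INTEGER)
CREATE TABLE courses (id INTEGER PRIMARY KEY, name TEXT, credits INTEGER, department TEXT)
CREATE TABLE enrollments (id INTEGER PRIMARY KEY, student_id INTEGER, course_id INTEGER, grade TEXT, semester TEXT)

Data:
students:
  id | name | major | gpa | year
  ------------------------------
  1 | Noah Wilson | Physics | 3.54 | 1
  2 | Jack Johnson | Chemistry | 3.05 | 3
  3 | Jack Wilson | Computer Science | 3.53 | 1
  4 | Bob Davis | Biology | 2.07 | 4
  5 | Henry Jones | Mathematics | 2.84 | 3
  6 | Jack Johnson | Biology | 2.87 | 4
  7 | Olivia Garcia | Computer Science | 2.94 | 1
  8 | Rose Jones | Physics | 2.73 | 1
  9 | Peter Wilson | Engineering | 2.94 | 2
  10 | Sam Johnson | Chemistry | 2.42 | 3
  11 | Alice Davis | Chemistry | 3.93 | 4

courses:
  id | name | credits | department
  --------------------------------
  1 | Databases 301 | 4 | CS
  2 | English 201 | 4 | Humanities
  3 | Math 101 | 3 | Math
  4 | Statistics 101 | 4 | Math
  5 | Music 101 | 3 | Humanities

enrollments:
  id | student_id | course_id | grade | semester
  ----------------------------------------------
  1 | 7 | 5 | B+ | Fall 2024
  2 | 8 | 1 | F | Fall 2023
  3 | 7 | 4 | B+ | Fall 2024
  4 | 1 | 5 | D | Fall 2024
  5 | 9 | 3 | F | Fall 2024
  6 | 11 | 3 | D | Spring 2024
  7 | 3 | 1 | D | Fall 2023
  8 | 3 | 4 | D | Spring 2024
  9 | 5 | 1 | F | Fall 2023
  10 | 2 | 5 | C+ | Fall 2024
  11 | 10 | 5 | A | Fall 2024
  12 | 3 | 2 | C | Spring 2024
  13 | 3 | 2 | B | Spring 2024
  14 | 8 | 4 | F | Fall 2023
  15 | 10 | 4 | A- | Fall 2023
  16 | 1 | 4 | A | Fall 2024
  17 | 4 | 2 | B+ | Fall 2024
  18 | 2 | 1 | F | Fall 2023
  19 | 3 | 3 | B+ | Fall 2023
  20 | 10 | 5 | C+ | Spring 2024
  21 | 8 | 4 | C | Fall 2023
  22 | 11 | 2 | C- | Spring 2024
SELECT name, gpa FROM students WHERE gpa > (SELECT MIN(gpa) FROM students)

Execution result:
name | gpa
Noah Wilson | 3.54
Jack Johnson | 3.05
Jack Wilson | 3.53
Henry Jones | 2.84
Jack Johnson | 2.87
Olivia Garcia | 2.94
Rose Jones | 2.73
Peter Wilson | 2.94
Sam Johnson | 2.42
Alice Davis | 3.93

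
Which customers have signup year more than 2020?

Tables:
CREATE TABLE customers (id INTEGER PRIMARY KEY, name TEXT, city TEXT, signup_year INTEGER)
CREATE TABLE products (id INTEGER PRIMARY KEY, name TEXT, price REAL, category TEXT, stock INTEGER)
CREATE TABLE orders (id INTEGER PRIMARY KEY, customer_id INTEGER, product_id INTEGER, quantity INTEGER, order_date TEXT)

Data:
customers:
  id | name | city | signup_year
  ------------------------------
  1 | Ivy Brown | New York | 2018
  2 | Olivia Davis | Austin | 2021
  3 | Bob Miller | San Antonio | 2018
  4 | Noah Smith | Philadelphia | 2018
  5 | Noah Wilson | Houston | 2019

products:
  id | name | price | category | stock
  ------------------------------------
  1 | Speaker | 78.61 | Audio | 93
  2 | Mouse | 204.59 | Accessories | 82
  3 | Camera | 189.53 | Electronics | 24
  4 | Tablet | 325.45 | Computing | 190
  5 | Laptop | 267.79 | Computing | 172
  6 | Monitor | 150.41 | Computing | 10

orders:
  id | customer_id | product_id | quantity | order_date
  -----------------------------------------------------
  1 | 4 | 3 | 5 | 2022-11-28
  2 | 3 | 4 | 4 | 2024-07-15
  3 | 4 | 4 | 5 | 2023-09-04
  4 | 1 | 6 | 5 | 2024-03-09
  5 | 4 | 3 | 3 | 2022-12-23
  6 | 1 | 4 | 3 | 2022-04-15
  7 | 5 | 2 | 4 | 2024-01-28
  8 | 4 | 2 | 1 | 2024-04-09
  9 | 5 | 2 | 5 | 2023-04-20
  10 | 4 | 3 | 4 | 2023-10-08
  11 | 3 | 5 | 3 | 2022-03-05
SELECT name, signup_year FROM customers WHERE signup_year > 2020

Execution result:
name | signup_year
Olivia Davis | 2021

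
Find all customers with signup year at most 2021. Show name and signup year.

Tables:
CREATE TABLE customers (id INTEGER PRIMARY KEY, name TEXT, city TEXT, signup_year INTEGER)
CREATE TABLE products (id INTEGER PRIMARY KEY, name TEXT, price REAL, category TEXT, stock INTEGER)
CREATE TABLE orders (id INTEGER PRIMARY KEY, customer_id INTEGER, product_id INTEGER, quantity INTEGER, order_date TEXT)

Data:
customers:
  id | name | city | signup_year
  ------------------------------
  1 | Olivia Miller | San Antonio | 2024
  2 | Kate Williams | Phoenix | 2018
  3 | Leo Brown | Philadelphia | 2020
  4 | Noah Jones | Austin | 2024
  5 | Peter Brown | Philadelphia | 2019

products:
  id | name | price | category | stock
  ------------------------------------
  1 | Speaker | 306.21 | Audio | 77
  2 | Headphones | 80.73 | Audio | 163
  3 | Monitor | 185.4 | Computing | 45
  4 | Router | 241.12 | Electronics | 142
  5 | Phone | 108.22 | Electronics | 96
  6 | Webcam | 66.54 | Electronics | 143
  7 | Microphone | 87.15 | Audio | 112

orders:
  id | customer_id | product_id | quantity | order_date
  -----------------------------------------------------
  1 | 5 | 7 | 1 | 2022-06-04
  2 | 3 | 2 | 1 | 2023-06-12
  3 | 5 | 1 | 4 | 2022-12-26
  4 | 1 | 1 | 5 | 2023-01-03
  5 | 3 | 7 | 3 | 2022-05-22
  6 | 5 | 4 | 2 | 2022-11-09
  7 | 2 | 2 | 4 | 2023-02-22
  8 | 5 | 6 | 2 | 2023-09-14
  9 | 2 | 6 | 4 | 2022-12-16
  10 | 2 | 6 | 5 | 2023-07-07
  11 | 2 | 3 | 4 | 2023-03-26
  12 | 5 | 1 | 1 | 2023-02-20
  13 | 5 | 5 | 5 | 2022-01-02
SELECT name, signup_year FROM customers WHERE signup_year <= 2021

Execution result:
name | signup_year
Kate Williams | 2018
Leo Brown | 2020
Peter Brown | 2019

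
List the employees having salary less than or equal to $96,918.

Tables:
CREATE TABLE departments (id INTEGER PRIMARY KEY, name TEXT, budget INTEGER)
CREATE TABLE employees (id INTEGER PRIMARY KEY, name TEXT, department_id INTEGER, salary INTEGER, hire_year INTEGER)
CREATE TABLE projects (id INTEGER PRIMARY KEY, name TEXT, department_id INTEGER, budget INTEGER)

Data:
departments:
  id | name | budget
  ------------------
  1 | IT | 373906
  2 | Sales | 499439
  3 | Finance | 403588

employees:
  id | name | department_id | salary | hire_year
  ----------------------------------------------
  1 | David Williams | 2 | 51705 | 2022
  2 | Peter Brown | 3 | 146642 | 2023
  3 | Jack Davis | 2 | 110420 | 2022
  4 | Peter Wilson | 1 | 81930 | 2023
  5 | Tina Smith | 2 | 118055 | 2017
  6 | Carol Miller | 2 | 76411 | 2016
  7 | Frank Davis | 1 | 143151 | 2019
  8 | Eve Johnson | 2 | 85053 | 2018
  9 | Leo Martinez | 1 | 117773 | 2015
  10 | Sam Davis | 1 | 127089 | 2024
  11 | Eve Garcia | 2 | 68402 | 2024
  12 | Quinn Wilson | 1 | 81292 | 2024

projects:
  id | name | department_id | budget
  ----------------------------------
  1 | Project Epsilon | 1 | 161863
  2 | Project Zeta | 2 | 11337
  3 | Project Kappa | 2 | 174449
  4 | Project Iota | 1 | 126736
SELECT name, salary FROM employees WHERE salary <= 96918

Execution result:
name | salary
David Williams | 51705
Peter Wilson | 81930
Carol Miller | 76411
Eve Johnson | 85053
Eve Garcia | 68402
Quinn Wilson | 81292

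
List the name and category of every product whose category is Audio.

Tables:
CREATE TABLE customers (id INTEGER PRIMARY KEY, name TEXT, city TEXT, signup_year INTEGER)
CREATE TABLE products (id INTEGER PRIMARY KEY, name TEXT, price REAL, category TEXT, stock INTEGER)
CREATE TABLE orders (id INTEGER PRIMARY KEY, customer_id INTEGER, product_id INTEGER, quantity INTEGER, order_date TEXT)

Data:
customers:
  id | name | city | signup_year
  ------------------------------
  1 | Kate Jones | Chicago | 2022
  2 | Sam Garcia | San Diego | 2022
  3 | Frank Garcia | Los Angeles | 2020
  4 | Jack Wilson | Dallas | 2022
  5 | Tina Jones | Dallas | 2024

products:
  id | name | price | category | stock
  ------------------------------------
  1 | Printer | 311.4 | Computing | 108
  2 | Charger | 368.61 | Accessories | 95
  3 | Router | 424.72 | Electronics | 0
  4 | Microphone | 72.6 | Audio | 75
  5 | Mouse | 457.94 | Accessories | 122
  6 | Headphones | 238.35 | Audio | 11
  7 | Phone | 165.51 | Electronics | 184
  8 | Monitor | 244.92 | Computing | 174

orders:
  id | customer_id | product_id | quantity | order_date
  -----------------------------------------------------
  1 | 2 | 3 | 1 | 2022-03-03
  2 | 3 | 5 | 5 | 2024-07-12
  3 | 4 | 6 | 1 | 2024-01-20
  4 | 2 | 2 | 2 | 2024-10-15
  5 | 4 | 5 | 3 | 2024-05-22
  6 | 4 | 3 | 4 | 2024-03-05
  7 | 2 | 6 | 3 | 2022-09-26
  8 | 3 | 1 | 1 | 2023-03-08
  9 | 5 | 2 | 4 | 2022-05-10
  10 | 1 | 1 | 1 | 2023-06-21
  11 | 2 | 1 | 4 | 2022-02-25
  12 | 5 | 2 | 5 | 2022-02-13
SELECT name, category FROM products WHERE category = 'Audio'

Execution result:
name | category
Microphone | Audio
Headphones | Audio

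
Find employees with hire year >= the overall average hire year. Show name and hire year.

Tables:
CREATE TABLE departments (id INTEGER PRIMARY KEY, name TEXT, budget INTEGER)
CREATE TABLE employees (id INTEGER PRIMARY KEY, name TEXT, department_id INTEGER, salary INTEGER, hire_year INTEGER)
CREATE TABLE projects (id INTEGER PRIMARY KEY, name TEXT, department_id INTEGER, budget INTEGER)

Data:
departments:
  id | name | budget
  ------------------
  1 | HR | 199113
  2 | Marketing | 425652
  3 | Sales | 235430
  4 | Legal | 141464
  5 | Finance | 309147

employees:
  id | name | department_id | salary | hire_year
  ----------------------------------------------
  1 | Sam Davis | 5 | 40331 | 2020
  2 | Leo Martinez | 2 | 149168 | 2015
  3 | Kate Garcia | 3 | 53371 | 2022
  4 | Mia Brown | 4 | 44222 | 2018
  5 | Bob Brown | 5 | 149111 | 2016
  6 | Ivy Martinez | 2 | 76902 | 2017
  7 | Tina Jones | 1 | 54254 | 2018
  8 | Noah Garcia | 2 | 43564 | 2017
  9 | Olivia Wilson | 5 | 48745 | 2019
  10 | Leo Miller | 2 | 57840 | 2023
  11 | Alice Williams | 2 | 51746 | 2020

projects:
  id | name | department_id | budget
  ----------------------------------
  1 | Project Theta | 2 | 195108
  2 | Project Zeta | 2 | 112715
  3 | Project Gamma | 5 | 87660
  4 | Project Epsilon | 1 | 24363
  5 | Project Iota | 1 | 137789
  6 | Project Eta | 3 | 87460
SELECT name, hire_year FROM employees WHERE hire_year >= (SELECT AVG(hire_year) FROM employees)

Execution result:
name | hire_year
Sam Davis | 2020
Kate Garcia | 2022
Olivia Wilson | 2019
Leo Miller | 2023
Alice Williams | 2020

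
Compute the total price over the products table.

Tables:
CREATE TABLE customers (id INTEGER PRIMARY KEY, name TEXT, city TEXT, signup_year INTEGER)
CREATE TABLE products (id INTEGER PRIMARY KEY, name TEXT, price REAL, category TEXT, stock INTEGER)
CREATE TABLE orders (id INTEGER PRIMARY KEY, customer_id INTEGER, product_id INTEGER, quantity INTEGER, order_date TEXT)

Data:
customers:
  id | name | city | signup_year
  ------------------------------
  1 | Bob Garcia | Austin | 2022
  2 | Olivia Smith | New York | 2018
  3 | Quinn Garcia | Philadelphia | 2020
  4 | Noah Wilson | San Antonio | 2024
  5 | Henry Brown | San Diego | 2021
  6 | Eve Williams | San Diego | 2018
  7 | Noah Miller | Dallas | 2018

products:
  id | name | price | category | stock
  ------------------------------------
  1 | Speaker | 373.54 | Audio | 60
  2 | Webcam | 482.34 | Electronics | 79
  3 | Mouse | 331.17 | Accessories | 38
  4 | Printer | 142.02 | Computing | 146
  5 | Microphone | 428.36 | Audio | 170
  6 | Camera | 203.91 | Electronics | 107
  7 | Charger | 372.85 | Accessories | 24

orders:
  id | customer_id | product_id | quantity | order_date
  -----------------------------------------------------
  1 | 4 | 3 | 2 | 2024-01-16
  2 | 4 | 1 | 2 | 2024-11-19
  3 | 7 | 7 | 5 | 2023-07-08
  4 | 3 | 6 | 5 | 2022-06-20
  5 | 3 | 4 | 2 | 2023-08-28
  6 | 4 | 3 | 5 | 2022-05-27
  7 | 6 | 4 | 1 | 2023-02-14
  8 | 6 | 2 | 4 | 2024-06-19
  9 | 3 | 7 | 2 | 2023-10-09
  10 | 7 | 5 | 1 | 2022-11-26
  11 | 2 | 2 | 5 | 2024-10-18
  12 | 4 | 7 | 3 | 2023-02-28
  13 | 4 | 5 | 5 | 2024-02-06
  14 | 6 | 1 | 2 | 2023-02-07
SELECT SUM(price) FROM products

Execution result:
2334.19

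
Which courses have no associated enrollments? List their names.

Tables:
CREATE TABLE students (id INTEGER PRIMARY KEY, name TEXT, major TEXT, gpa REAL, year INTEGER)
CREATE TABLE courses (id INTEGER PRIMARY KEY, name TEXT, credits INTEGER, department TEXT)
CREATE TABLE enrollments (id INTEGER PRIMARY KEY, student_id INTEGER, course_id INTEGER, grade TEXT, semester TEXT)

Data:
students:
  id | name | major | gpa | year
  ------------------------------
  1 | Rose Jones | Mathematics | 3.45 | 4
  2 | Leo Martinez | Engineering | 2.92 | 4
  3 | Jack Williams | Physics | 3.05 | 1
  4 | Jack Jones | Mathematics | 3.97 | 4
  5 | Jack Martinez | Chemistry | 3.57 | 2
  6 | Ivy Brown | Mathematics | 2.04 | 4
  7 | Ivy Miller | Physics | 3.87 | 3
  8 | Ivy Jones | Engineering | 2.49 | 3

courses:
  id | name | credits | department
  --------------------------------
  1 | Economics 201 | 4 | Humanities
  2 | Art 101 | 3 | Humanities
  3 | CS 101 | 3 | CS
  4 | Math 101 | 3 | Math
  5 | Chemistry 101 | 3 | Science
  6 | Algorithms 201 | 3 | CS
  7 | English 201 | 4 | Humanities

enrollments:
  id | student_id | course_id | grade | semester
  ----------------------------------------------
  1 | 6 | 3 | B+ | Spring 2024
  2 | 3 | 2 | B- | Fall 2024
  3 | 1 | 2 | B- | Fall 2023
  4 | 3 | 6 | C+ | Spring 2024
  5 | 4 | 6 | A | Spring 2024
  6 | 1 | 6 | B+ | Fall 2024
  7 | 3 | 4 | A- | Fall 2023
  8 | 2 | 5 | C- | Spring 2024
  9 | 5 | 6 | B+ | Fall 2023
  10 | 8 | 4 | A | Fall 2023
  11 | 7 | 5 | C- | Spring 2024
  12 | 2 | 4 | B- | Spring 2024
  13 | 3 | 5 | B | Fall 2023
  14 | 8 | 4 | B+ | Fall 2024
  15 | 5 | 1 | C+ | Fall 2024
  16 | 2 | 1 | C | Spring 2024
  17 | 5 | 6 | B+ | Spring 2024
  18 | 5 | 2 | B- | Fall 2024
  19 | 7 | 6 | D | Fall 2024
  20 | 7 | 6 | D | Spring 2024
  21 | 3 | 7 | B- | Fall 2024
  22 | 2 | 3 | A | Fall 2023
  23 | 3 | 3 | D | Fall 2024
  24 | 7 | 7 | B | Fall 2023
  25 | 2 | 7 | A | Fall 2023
SELECT p.name FROM courses p LEFT JOIN enrollments c ON c.course_id = p.id WHERE c.id IS NULL

Execution result:
(no rows)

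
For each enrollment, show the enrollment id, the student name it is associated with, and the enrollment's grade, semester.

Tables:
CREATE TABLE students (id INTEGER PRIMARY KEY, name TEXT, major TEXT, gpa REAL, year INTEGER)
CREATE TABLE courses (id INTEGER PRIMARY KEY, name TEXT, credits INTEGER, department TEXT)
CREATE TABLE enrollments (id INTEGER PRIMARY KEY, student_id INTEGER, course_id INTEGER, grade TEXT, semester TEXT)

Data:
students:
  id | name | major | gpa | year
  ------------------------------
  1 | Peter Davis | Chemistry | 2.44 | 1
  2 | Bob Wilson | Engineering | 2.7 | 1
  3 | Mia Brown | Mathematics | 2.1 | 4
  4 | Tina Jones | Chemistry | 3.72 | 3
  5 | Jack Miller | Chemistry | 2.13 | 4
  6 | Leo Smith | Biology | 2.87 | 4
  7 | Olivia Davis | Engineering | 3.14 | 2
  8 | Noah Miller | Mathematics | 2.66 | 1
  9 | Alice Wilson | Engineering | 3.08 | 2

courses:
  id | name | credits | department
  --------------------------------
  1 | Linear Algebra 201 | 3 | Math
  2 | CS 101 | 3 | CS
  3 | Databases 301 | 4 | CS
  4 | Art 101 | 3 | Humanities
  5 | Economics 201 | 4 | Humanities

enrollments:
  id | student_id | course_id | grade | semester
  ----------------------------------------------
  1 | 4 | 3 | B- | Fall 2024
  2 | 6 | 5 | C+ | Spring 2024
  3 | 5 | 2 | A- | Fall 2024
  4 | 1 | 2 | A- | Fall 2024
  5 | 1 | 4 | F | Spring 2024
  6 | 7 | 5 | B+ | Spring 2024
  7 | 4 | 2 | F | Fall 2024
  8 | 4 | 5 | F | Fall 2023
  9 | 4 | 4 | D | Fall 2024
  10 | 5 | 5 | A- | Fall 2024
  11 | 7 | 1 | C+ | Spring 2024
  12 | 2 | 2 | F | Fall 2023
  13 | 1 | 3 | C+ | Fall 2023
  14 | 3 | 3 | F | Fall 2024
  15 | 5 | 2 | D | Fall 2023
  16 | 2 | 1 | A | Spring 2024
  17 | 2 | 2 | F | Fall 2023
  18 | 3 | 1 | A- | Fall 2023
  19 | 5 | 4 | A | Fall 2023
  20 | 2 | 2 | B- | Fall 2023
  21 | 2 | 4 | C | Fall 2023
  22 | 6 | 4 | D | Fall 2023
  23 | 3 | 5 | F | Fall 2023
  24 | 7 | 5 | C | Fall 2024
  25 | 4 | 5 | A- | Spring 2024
SELECT c.id, p.name AS student, c.grade, c.semester FROM enrollments c JOIN students p ON c.student_id = p.id

Execution result:
id | student | grade | semester
1 | Tina Jones | B- | Fall 2024
2 | Leo Smith | C+ | Spring 2024
3 | Jack Miller | A- | Fall 2024
4 | Peter Davis | A- | Fall 2024
5 | Peter Davis | F | Spring 2024
6 | Olivia Davis | B+ | Spring 2024
7 | Tina Jones | F | Fall 2024
8 | Tina Jones | F | Fall 2023
9 | Tina Jones | D | Fall 2024
10 | Jack Miller | A- | Fall 2024
11 | Olivia Davis | C+ | Spring 2024
12 | Bob Wilson | F | Fall 2023
13 | Peter Davis | C+ | Fall 2023
14 | Mia Brown | F | Fall 2024
15 | Jack Miller | D | Fall 2023
16 | Bob Wilson | A | Spring 2024
17 | Bob Wilson | F | Fall 2023
18 | Mia Brown | A- | Fall 2023
19 | Jack Miller | A | Fall 2023
20 | Bob Wilson | B- | Fall 2023
21 | Bob Wilson | C | Fall 2023
22 | Leo Smith | D | Fall 2023
23 | Mia Brown | F | Fall 2023
24 | Olivia Davis | C | Fall 2024
25 | Tina Jones | A- | Spring 2024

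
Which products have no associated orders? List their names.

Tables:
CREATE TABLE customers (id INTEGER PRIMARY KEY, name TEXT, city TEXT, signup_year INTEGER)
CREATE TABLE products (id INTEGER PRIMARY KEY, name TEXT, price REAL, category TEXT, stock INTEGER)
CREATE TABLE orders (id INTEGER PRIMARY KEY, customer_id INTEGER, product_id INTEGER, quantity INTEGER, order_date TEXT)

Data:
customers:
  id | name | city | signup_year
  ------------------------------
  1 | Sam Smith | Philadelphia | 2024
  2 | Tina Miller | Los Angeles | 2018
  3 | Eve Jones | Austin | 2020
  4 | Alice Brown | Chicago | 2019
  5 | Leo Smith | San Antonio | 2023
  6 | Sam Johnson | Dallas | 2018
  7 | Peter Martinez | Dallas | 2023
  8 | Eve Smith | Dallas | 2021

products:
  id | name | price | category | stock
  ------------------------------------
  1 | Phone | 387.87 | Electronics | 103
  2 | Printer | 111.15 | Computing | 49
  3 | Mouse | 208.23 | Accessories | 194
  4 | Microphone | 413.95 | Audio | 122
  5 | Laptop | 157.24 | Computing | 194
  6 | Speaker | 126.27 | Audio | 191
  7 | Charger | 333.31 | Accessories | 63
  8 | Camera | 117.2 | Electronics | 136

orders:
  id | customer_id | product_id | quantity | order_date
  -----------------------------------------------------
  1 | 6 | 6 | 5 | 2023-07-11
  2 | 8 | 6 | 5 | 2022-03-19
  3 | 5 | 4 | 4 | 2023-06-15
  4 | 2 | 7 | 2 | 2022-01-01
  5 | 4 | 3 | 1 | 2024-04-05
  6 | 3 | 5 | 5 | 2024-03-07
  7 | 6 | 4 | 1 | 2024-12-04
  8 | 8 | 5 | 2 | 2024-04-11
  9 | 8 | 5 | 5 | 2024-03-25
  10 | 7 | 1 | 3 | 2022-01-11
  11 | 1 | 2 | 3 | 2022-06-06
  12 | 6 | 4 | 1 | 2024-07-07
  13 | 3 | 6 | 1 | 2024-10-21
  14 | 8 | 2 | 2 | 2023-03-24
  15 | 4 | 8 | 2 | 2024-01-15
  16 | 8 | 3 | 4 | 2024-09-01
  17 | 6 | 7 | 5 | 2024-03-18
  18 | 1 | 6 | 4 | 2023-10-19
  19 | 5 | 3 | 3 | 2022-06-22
SELECT p.name FROM products p LEFT JOIN orders c ON c.product_id = p.id WHERE c.id IS NULL

Execution result:
(no rows)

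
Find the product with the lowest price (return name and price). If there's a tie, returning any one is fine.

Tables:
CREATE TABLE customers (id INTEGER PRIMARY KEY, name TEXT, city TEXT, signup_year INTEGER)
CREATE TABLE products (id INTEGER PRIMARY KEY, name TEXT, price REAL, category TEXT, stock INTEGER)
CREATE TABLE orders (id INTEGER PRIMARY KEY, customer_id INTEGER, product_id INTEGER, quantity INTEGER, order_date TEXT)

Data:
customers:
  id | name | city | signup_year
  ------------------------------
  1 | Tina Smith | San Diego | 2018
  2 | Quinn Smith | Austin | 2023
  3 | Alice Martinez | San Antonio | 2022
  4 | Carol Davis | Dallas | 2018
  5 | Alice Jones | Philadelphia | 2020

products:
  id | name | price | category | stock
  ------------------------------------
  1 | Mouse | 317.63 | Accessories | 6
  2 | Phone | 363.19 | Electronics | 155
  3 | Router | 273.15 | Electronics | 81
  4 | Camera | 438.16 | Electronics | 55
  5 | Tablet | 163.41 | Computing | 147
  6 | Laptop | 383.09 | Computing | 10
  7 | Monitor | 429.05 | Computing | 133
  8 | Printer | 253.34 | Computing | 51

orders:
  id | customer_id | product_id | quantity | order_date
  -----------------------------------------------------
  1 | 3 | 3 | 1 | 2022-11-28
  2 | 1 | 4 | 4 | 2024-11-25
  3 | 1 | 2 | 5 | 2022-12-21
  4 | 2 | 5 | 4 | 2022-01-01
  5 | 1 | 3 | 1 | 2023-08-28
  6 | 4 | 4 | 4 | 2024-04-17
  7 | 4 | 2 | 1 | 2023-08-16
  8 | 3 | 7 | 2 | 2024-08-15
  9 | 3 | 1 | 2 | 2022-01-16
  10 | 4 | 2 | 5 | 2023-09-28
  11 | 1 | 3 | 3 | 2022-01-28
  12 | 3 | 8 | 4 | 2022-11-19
SELECT name, price FROM products ORDER BY price ASC LIMIT 1

Execution result:
name | price
Tablet | 163.41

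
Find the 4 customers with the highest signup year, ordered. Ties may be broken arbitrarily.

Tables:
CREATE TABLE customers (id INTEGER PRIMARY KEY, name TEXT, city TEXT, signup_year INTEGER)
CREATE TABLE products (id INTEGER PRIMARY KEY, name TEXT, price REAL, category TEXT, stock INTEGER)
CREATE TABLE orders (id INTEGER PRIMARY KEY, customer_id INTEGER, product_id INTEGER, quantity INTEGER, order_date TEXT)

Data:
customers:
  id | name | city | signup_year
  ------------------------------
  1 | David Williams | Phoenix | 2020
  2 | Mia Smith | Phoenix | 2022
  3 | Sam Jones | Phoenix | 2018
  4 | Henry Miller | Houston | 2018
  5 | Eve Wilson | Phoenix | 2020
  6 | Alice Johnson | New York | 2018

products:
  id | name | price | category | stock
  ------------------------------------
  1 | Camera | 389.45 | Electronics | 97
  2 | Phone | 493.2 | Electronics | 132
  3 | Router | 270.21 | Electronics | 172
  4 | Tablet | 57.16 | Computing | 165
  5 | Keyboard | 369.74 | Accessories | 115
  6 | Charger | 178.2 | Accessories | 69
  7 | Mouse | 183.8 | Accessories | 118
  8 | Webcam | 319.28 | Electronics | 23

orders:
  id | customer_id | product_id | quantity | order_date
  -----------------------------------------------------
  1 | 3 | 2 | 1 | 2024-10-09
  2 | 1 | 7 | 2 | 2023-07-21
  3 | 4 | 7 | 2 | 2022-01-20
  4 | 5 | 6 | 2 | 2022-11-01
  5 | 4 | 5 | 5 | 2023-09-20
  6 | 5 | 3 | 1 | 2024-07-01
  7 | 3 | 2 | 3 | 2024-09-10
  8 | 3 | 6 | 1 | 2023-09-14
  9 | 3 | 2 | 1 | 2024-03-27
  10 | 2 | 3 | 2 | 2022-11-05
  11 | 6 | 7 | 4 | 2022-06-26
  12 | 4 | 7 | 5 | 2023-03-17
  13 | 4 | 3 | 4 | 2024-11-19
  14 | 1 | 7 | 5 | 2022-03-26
SELECT name, signup_year FROM customers ORDER BY signup_year DESC LIMIT 4

Execution result:
name | signup_year
Mia Smith | 2022
David Williams | 2020
Eve Wilson | 2020
Sam Jones | 2018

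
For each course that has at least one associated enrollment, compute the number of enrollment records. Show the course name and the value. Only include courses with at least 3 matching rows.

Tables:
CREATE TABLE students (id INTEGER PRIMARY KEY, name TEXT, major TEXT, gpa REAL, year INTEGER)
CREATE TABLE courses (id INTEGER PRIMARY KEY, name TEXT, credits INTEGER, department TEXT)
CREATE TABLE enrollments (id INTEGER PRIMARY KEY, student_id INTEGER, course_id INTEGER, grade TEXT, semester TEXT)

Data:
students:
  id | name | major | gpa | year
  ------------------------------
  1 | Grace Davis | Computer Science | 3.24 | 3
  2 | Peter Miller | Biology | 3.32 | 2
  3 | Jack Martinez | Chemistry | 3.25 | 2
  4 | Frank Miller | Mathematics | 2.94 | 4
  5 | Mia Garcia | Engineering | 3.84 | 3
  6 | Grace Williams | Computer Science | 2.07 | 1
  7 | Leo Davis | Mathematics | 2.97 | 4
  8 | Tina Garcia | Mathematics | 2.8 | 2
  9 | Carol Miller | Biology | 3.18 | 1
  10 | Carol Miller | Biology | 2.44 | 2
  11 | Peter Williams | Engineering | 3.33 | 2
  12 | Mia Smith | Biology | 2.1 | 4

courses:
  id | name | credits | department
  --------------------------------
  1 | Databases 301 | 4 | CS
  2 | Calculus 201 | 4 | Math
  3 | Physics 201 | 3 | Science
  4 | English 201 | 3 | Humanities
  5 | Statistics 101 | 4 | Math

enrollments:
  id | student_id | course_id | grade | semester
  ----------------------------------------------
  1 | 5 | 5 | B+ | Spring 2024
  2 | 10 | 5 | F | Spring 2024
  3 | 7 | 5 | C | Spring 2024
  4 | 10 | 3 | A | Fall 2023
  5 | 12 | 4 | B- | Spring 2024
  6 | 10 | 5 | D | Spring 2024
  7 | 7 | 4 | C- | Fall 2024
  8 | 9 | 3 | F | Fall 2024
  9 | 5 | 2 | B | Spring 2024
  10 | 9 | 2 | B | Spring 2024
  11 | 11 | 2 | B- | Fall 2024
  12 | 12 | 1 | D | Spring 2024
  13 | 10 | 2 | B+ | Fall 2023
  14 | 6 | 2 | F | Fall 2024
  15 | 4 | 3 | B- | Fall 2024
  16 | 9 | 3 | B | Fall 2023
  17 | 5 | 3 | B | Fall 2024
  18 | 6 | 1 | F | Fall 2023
SELECT p.name, COUNT(*) AS n FROM enrollments c JOIN courses p ON c.course_id = p.id GROUP BY p.id, p.name HAVING COUNT(*) >= 3

Execution result:
name | n
Calculus 201 | 5
Physics 201 | 5
Statistics 101 | 4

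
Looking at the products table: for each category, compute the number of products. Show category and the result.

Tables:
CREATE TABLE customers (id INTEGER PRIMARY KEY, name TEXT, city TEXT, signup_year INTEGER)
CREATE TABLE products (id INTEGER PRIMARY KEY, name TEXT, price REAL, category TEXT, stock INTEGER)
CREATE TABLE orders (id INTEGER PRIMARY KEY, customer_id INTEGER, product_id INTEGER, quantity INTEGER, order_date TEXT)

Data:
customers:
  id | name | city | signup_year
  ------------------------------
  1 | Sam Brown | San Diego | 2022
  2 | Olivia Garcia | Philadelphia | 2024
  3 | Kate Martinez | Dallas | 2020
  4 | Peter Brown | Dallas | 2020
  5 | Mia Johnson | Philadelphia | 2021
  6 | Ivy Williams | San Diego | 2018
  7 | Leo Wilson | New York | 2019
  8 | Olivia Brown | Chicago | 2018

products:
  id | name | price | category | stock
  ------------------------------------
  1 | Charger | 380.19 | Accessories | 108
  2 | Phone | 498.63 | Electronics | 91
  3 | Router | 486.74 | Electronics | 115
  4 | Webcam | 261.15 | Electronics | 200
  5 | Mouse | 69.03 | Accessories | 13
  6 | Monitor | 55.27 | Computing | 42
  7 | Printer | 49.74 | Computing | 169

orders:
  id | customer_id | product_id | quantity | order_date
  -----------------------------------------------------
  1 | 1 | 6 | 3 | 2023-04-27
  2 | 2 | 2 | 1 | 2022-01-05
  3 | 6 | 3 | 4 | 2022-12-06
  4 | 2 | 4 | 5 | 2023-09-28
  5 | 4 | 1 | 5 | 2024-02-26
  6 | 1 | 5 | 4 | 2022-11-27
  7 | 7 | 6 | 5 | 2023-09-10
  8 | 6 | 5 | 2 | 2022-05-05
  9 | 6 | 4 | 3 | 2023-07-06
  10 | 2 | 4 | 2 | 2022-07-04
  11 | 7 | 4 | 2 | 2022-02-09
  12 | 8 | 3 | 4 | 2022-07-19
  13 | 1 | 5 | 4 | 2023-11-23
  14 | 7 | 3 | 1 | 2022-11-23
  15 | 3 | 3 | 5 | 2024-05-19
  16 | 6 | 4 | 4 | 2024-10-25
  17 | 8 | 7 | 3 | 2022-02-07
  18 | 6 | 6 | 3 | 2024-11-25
SELECT category, COUNT(*) AS n FROM products GROUP BY category

Execution result:
category | n
Accessories | 2
Computing | 2
Electronics | 3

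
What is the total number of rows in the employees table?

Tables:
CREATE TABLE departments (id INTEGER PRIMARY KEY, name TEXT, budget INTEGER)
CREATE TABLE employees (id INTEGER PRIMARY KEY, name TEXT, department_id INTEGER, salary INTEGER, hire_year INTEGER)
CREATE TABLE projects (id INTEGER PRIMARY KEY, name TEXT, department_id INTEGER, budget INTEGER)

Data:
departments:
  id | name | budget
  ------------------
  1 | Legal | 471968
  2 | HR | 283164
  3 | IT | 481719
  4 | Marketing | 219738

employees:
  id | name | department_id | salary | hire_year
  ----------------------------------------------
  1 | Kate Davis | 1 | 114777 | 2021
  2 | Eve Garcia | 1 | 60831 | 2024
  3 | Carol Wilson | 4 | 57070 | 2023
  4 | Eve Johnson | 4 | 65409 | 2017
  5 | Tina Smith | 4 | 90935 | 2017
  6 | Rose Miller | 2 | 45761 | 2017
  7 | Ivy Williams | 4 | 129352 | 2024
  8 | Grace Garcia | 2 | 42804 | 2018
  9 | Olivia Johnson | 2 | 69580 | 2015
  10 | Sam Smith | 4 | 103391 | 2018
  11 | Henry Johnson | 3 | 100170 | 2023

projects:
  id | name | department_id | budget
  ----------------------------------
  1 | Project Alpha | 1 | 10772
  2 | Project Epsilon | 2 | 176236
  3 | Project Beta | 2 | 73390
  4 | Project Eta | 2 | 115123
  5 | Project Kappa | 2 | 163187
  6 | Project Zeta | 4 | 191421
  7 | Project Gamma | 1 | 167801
SELECT COUNT(*) FROM employees

Execution result:
11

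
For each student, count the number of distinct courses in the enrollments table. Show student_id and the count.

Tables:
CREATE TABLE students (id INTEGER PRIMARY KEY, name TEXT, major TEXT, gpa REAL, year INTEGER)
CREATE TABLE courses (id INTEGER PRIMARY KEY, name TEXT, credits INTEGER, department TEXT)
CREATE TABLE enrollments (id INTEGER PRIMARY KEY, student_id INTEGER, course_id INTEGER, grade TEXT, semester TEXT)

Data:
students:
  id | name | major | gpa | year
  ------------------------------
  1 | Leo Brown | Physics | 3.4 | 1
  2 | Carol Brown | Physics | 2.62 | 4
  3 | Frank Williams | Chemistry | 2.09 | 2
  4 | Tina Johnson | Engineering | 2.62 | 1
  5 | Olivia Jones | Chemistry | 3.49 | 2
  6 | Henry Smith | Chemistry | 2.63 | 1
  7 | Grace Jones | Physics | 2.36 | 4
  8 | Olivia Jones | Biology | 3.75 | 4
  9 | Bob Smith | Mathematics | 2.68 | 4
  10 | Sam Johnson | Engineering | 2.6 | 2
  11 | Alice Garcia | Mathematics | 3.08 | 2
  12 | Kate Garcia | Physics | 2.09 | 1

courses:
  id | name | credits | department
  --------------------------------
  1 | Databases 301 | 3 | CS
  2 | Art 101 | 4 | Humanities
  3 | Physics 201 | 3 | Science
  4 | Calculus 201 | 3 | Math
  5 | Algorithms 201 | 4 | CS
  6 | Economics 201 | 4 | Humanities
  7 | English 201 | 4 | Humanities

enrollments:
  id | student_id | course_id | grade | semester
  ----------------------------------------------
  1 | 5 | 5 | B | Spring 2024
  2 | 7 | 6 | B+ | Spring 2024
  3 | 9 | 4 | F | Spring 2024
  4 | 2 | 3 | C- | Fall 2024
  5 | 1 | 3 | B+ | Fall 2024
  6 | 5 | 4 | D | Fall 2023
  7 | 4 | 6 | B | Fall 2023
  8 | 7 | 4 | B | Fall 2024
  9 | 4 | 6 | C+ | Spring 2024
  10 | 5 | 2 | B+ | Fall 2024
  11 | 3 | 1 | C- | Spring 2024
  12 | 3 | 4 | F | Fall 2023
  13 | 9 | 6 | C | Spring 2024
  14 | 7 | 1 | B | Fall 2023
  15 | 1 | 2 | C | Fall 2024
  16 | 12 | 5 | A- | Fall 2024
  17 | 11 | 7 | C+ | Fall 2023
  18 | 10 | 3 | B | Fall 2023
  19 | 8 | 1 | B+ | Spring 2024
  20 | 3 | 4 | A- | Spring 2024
SELECT student_id, COUNT(DISTINCT course_id) AS distinct_course_count FROM enrollments GROUP BY student_id

Execution result:
student_id | distinct_course_count
1 | 2
2 | 1
3 | 2
4 | 1
5 | 3
7 | 3
8 | 1
9 | 2
10 | 1
11 | 1
12 | 1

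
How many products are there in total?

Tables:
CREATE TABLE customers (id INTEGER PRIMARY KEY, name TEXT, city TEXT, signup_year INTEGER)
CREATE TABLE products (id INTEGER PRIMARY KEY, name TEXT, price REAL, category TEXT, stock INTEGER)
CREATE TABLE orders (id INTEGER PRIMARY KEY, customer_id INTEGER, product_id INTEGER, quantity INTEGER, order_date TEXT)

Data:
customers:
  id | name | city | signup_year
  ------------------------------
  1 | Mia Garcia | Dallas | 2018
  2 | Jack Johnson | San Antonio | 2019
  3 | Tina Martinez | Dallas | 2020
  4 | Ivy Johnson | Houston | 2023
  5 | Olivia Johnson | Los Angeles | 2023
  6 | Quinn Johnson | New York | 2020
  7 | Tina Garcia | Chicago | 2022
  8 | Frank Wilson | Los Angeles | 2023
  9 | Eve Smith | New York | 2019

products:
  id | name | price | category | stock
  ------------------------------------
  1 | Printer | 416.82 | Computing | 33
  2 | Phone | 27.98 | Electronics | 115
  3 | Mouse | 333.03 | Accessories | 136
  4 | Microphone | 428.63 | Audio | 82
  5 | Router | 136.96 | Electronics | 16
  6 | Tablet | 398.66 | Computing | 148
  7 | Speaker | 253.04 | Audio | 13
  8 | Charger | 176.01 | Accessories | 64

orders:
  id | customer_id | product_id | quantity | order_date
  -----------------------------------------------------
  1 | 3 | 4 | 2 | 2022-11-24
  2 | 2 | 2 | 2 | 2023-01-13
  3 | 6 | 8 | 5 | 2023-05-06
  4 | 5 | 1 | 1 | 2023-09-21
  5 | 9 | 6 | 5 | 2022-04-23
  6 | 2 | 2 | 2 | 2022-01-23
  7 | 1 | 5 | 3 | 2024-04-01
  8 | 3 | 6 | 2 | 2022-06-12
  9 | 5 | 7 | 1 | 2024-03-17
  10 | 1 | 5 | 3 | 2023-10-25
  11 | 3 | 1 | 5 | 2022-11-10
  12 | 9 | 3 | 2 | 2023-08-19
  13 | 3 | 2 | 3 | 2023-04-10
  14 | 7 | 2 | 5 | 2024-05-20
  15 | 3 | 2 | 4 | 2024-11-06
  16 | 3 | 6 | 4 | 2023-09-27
SELECT COUNT(*) FROM products

Execution result:
8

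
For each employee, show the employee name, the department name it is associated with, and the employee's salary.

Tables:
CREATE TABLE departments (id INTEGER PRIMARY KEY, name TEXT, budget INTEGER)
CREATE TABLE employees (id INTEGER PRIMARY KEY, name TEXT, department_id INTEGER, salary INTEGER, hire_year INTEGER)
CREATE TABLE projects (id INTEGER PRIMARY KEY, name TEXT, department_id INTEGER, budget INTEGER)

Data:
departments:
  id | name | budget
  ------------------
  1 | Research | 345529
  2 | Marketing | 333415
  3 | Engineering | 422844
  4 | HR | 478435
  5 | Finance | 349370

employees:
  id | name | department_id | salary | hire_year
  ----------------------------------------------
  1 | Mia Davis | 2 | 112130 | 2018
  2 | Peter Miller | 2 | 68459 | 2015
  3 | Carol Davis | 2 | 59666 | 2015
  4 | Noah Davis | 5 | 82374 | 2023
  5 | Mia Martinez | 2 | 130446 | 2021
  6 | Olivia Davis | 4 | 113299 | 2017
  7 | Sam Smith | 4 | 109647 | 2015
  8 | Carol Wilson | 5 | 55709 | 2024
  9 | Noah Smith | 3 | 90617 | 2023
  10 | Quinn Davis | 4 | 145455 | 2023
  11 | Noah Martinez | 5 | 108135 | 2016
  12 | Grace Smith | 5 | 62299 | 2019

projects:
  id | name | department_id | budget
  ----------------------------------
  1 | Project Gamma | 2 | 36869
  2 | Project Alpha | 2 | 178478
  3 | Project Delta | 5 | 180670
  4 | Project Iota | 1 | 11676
SELECT c.name, p.name AS department, c.salary FROM employees c JOIN departments p ON c.department_id = p.id

Execution result:
name | department | salary
Mia Davis | Marketing | 112130
Peter Miller | Marketing | 68459
Carol Davis | Marketing | 59666
Noah Davis | Finance | 82374
Mia Martinez | Marketing | 130446
Olivia Davis | HR | 113299
Sam Smith | HR | 109647
Carol Wilson | Finance | 55709
Noah Smith | Engineering | 90617
Quinn Davis | HR | 145455
Noah Martinez | Finance | 108135
Grace Smith | Finance | 62299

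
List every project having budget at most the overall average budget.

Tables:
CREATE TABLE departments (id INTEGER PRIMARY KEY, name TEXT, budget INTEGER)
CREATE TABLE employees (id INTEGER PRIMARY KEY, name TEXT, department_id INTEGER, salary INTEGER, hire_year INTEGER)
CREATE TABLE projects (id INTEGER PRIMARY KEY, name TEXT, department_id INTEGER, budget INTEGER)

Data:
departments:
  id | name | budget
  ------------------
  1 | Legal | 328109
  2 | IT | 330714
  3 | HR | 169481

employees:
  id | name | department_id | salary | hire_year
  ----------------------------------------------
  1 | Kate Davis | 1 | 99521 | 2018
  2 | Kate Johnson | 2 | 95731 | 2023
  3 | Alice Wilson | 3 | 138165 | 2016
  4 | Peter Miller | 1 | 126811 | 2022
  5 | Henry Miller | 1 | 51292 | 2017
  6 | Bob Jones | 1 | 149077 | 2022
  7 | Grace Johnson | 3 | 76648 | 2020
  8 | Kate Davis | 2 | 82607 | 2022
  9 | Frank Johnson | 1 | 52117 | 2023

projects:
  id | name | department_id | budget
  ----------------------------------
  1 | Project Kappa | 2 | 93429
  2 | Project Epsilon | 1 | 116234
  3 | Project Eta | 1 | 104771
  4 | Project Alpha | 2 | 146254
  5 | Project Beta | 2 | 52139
SELECT name, budget FROM projects WHERE budget <= (SELECT AVG(budget) FROM projects)

Execution result:
name | budget
Project Kappa | 93429
Project Beta | 52139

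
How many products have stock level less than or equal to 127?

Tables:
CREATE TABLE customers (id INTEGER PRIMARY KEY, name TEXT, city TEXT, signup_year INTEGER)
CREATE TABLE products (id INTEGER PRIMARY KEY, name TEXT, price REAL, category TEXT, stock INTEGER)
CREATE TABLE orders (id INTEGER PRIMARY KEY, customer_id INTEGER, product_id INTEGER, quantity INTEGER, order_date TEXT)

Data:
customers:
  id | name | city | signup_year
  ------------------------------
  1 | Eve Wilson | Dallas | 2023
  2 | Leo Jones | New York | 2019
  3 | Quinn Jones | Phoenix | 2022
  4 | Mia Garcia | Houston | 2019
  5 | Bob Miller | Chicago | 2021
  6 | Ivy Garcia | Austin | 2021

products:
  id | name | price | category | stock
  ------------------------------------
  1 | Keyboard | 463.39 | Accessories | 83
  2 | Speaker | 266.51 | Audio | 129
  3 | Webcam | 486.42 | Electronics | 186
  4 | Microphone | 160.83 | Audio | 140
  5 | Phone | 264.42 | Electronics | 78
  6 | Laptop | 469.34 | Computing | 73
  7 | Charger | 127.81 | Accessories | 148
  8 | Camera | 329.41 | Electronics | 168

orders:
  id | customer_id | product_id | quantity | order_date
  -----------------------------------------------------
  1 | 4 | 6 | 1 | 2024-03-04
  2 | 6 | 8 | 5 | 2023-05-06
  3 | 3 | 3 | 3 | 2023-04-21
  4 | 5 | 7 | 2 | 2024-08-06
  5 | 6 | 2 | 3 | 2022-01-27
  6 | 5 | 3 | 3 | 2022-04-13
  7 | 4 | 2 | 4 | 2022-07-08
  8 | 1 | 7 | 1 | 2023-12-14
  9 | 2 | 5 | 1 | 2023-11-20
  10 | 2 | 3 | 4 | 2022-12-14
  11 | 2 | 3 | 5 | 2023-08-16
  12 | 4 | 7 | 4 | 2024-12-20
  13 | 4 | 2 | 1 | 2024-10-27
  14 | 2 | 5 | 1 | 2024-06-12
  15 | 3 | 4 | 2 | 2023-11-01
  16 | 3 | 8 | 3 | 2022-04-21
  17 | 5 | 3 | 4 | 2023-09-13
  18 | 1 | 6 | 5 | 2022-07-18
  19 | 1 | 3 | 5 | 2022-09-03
SELECT COUNT(*) FROM products WHERE stock <= 127

Execution result:
3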